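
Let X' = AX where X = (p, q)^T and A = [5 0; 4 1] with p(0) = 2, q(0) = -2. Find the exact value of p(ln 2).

A = [[5,0],[4,1]]; eigenvalues λ = 5, 1.
Eigenvectors: (1,1) for λ=5, (0,-1) for λ=1.
From the initial condition, c_1 = 2, c_2 = 4.
p(ln 2) = (2)(2^5)(1) + (4)(2^1)(0) = 64.

64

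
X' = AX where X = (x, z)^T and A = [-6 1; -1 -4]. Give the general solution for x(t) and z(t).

Coefficient matrix A = [[-6, 1], [-1, -4]].
Characteristic polynomial det(A - λI) = λ^2 + 10λ + 25 = 0.
Single eigenvalue λ = -5 with algebraic multiplicity 2.
Eigenvector v = (-1,-1); generalized eigenvector w with (A-λI)w=v is (-1,-2).
General solution: e^(-5t)[C_1·v + C_2·(t·v + w)].

x(t) = -C_1e^(-5t) - C_2te^(-5t) - C_2e^(-5t), z(t) = -C_1e^(-5t) - C_2te^(-5t) - 2C_2e^(-5t)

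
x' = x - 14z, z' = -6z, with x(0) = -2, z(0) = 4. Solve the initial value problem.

x(t) = -10e^(t) + 8e^(-6t), z(t) = 4e^(-6t)

Coefficient matrix A = [[1, -14], [0, -6]].
Characteristic polynomial det(A - λI) = λ^2 + 5λ - 6 = 0.
Eigenvalues λ = 1, -6.
For λ=1: (A-λI) row 1 is [0, -14], so an eigenvector is (-1, 0).
For λ=-6: (A-λI) row 1 is [7, -14], so an eigenvector is (2, 1).
General solution: C_1e^(t)(-1,0) + C_2e^(-6t)(2,1).
Applying x(0)=-2, z(0)=4 gives C_1=10, C_2=4.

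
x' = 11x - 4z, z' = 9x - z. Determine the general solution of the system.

x(t) = 2C_1e^(5t) + 2C_2te^(5t) + C_2e^(5t), z(t) = 3C_1e^(5t) + 3C_2te^(5t) + C_2e^(5t)

Coefficient matrix A = [[11, -4], [9, -1]].
Characteristic polynomial det(A - λI) = λ^2 - 10λ + 25 = 0.
Single eigenvalue λ = 5 with algebraic multiplicity 2.
Eigenvector v = (2,3); generalized eigenvector w with (A-λI)w=v is (1,1).
General solution: e^(5t)[C_1·v + C_2·(t·v + w)].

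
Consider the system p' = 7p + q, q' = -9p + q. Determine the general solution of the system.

Coefficient matrix A = [[7, 1], [-9, 1]].
Characteristic polynomial det(A - λI) = λ^2 - 8λ + 16 = 0.
Single eigenvalue λ = 4 with algebraic multiplicity 2.
Eigenvector v = (-1,3); generalized eigenvector w with (A-λI)w=v is (-1,2).
General solution: e^(4t)[C_1·v + C_2·(t·v + w)].

p(t) = -C_1e^(4t) - C_2te^(4t) - C_2e^(4t), q(t) = 3C_1e^(4t) + 3C_2te^(4t) + 2C_2e^(4t)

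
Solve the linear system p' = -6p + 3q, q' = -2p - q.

p(t) = -K_1e^(-3t) - 3K_2e^(-4t), q(t) = -K_1e^(-3t) - 2K_2e^(-4t)

Coefficient matrix A = [[-6, 3], [-2, -1]].
Characteristic polynomial det(A - λI) = λ^2 + 7λ + 12 = 0.
Eigenvalues λ = -3, -4.
For λ=-3: (A-λI) row 1 is [-3, 3], so an eigenvector is (-1, -1).
For λ=-4: (A-λI) row 1 is [-2, 3], so an eigenvector is (-3, -2).
General solution: K_1e^(-3t)(-1,-1) + K_2e^(-4t)(-3,-2).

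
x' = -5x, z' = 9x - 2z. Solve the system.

Coefficient matrix A = [[-5, 0], [9, -2]].
Characteristic polynomial det(A - λI) = λ^2 + 7λ + 10 = 0.
Eigenvalues λ = -2, -5.
For λ=-2: (A-λI) row 1 is [-3, 0], so an eigenvector is (0, 1).
For λ=-5: (A-λI) row 2 is [9, 3], so an eigenvector is (1, -3).
General solution: K_1e^(-2t)(0,1) + K_2e^(-5t)(1,-3).

x(t) = K_2e^(-5t), z(t) = K_1e^(-2t) - 3K_2e^(-5t)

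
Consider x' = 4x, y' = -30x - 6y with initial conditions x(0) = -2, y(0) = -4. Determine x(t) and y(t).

x(t) = -2e^(4t), y(t) = 6e^(4t) - 10e^(-6t)

Coefficient matrix A = [[4, 0], [-30, -6]].
Characteristic polynomial det(A - λI) = λ^2 + 2λ - 24 = 0.
Eigenvalues λ = 4, -6.
For λ=4: (A-λI) row 2 is [-30, -10], so an eigenvector is (-1, 3).
For λ=-6: (A-λI) row 1 is [10, 0], so an eigenvector is (0, -1).
General solution: C_1e^(4t)(-1,3) + C_2e^(-6t)(0,-1).
Applying x(0)=-2, y(0)=-4 gives C_1=2, C_2=10.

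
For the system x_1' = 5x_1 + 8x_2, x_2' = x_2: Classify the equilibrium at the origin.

A = [[5,8],[0,1]]; det(A-λI) = λ^2 - 6λ + 5.
λ = 1, 5: both positive.

unstable node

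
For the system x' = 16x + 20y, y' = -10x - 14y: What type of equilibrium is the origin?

saddle

A = [[16,20],[-10,-14]]; det(A-λI) = λ^2 - 2λ - 24.
λ = 6, -4: opposite signs.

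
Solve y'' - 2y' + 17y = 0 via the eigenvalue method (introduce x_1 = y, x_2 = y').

Let x_1 = y, x_2 = y'. Then x_1' = x_2 and x_2' = -17x_1 + 2x_2.
A = [[0,1],[-17,2]]; det(A-λI) = λ^2 - 2λ + 17.
Eigenvalues λ = 1 ± 4i.

y(t) = C_1e^(t)cos(4t) + C_2e^(t)sin(4t)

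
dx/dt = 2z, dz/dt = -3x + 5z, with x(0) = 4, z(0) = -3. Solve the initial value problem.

x(t) = -14e^(3t) + 18e^(2t), z(t) = -21e^(3t) + 18e^(2t)

Coefficient matrix A = [[0, 2], [-3, 5]].
Characteristic polynomial det(A - λI) = λ^2 - 5λ + 6 = 0.
Eigenvalues λ = 3, 2.
For λ=3: (A-λI) row 1 is [-3, 2], so an eigenvector is (2, 3).
For λ=2: (A-λI) row 1 is [-2, 2], so an eigenvector is (-1, -1).
General solution: C_1e^(3t)(2,3) + C_2e^(2t)(-1,-1).
Applying x(0)=4, z(0)=-3 gives C_1=-7, C_2=-18.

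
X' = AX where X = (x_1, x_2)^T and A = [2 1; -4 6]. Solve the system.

x_1(t) = C_1e^(4t) + C_2te^(4t), x_2(t) = 2C_1e^(4t) + 2C_2te^(4t) + C_2e^(4t)

Coefficient matrix A = [[2, 1], [-4, 6]].
Characteristic polynomial det(A - λI) = λ^2 - 8λ + 16 = 0.
Single eigenvalue λ = 4 with algebraic multiplicity 2.
Eigenvector v = (1,2); generalized eigenvector w with (A-λI)w=v is (0,1).
General solution: e^(4t)[C_1·v + C_2·(t·v + w)].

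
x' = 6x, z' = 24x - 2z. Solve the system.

Coefficient matrix A = [[6, 0], [24, -2]].
Characteristic polynomial det(A - λI) = λ^2 - 4λ - 12 = 0.
Eigenvalues λ = 6, -2.
For λ=6: (A-λI) row 2 is [24, -8], so an eigenvector is (-1, -3).
For λ=-2: (A-λI) row 1 is [8, 0], so an eigenvector is (0, -1).
General solution: c_1e^(6t)(-1,-3) + c_2e^(-2t)(0,-1).

x(t) = -c_1e^(6t), z(t) = -3c_1e^(6t) - c_2e^(-2t)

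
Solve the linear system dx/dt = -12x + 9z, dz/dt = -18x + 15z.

x(t) = K_1e^(6t) + K_2e^(-3t), z(t) = 2K_1e^(6t) + K_2e^(-3t)

Coefficient matrix A = [[-12, 9], [-18, 15]].
Characteristic polynomial det(A - λI) = λ^2 - 3λ - 18 = 0.
Eigenvalues λ = 6, -3.
For λ=6: (A-λI) row 1 is [-18, 9], so an eigenvector is (1, 2).
For λ=-3: (A-λI) row 1 is [-9, 9], so an eigenvector is (1, 1).
General solution: K_1e^(6t)(1,2) + K_2e^(-3t)(1,1).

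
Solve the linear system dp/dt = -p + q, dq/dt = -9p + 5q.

Coefficient matrix A = [[-1, 1], [-9, 5]].
Characteristic polynomial det(A - λI) = λ^2 - 4λ + 4 = 0.
Single eigenvalue λ = 2 with algebraic multiplicity 2.
Eigenvector v = (-1,-3); generalized eigenvector w with (A-λI)w=v is (1,2).
General solution: e^(2t)[C_1·v + C_2·(t·v + w)].

p(t) = -C_1e^(2t) - C_2te^(2t) + C_2e^(2t), q(t) = -3C_1e^(2t) - 3C_2te^(2t) + 2C_2e^(2t)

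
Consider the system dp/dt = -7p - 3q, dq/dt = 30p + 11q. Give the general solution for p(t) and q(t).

Coefficient matrix A = [[-7, -3], [30, 11]].
Characteristic polynomial det(A - λI) = λ^2 - 4λ + 13 = 0.
Eigenvalues λ = 2 ± 3i (complex conjugate pair).
For λ=2+3i: an eigenvector is (-1,3) - i(0,-1) = (-1, 3 + i).
A real fundamental pair from Re and Im of e^((2+3i)t)v: X_1 = e^(2t)(cos(3t)·(-1,3) + sin(3t)·(0,-1)), X_2 = e^(2t)(sin(3t)·(-1,3) - cos(3t)·(0,-1)).
General solution: c_1X_1 + c_2X_2.

p(t) = -c_1e^(2t)cos(3t) - c_2e^(2t)sin(3t), q(t) = -c_1e^(2t)sin(3t) + 3c_1e^(2t)cos(3t) + 3c_2e^(2t)sin(3t) + c_2e^(2t)cos(3t)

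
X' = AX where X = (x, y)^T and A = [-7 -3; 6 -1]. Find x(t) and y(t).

Coefficient matrix A = [[-7, -3], [6, -1]].
Characteristic polynomial det(A - λI) = λ^2 + 8λ + 25 = 0.
Eigenvalues λ = -4 ± 3i (complex conjugate pair).
For λ=-4+3i: an eigenvector is (0,-1) - i(1,-1) = (0 - i, -1 + i).
A real fundamental pair from Re and Im of e^((-4+3i)t)v: X_1 = e^(-4t)(cos(3t)·(0,-1) + sin(3t)·(1,-1)), X_2 = e^(-4t)(sin(3t)·(0,-1) - cos(3t)·(1,-1)).
General solution: C_1X_1 + C_2X_2.

x(t) = C_1e^(-4t)sin(3t) - C_2e^(-4t)cos(3t), y(t) = -C_1e^(-4t)sin(3t) - C_1e^(-4t)cos(3t) - C_2e^(-4t)sin(3t) + C_2e^(-4t)cos(3t)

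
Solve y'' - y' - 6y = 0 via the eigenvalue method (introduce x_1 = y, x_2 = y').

y(t) = K_1e^(-2t) + K_2e^(3t)

Let x_1 = y, x_2 = y'. Then x_1' = x_2 and x_2' = 6x_1 + x_2.
A = [[0,1],[6,1]]; det(A-λI) = λ^2 - λ - 6.
Eigenvalues λ = -2, 3 with eigenvectors (1,-2), (1,3).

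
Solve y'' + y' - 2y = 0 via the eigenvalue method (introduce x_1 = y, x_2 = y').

Let x_1 = y, x_2 = y'. Then x_1' = x_2 and x_2' = 2x_1 - x_2.
A = [[0,1],[2,-1]]; det(A-λI) = λ^2 + λ - 2.
Eigenvalues λ = 1, -2 with eigenvectors (1,1), (1,-2).

y(t) = C_1e^(t) + C_2e^(-2t)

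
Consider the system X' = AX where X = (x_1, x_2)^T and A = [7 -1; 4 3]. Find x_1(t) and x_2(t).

x_1(t) = -C_1e^(5t) - C_2te^(5t) + C_2e^(5t), x_2(t) = -2C_1e^(5t) - 2C_2te^(5t) + 3C_2e^(5t)

Coefficient matrix A = [[7, -1], [4, 3]].
Characteristic polynomial det(A - λI) = λ^2 - 10λ + 25 = 0.
Single eigenvalue λ = 5 with algebraic multiplicity 2.
Eigenvector v = (-1,-2); generalized eigenvector w with (A-λI)w=v is (1,3).
General solution: e^(5t)[C_1·v + C_2·(t·v + w)].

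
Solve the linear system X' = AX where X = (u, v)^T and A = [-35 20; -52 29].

Coefficient matrix A = [[-35, 20], [-52, 29]].
Characteristic polynomial det(A - λI) = λ^2 + 6λ + 25 = 0.
Eigenvalues λ = -3 ± 4i (complex conjugate pair).
For λ=-3+4i: an eigenvector is (2,3) - i(-1,-2) = (2 + i, 3 + 2i).
A real fundamental pair from Re and Im of e^((-3+4i)t)v: X_1 = e^(-3t)(cos(4t)·(2,3) + sin(4t)·(-1,-2)), X_2 = e^(-3t)(sin(4t)·(2,3) - cos(4t)·(-1,-2)).
General solution: c_1X_1 + c_2X_2.

u(t) = -c_1e^(-3t)sin(4t) + 2c_1e^(-3t)cos(4t) + 2c_2e^(-3t)sin(4t) + c_2e^(-3t)cos(4t), v(t) = -2c_1e^(-3t)sin(4t) + 3c_1e^(-3t)cos(4t) + 3c_2e^(-3t)sin(4t) + 2c_2e^(-3t)cos(4t)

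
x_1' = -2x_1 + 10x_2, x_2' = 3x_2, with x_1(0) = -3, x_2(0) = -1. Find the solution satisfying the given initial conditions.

Coefficient matrix A = [[-2, 10], [0, 3]].
Characteristic polynomial det(A - λI) = λ^2 - λ - 6 = 0.
Eigenvalues λ = 3, -2.
For λ=3: (A-λI) row 1 is [-5, 10], so an eigenvector is (-2, -1).
For λ=-2: (A-λI) row 1 is [0, 10], so an eigenvector is (-1, 0).
General solution: C_1e^(3t)(-2,-1) + C_2e^(-2t)(-1,0).
Applying x_1(0)=-3, x_2(0)=-1 gives C_1=1, C_2=1.

x_1(t) = -2e^(3t) - e^(-2t), x_2(t) = -e^(3t)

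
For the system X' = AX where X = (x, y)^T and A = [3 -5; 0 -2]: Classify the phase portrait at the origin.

A = [[3,-5],[0,-2]]; det(A-λI) = λ^2 - λ - 6.
λ = -2, 3: opposite signs.

saddle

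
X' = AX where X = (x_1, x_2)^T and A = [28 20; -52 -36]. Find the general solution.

Coefficient matrix A = [[28, 20], [-52, -36]].
Characteristic polynomial det(A - λI) = λ^2 + 8λ + 32 = 0.
Eigenvalues λ = -4 ± 4i (complex conjugate pair).
For λ=-4+4i: an eigenvector is (-2,3) - i(-1,2) = (-2 + i, 3 - 2i).
A real fundamental pair from Re and Im of e^((-4+4i)t)v: X_1 = e^(-4t)(cos(4t)·(-2,3) + sin(4t)·(-1,2)), X_2 = e^(-4t)(sin(4t)·(-2,3) - cos(4t)·(-1,2)).
General solution: c_1X_1 + c_2X_2.

x_1(t) = -c_1e^(-4t)sin(4t) - 2c_1e^(-4t)cos(4t) - 2c_2e^(-4t)sin(4t) + c_2e^(-4t)cos(4t), x_2(t) = 2c_1e^(-4t)sin(4t) + 3c_1e^(-4t)cos(4t) + 3c_2e^(-4t)sin(4t) - 2c_2e^(-4t)cos(4t)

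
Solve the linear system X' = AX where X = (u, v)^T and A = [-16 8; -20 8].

u(t) = c_1e^(-4t)sin(4t) + c_1e^(-4t)cos(4t) + c_2e^(-4t)sin(4t) - c_2e^(-4t)cos(4t), v(t) = c_1e^(-4t)sin(4t) + 2c_1e^(-4t)cos(4t) + 2c_2e^(-4t)sin(4t) - c_2e^(-4t)cos(4t)

Coefficient matrix A = [[-16, 8], [-20, 8]].
Characteristic polynomial det(A - λI) = λ^2 + 8λ + 32 = 0.
Eigenvalues λ = -4 ± 4i (complex conjugate pair).
For λ=-4+4i: an eigenvector is (1,2) - i(1,1) = (1 - i, 2 - i).
A real fundamental pair from Re and Im of e^((-4+4i)t)v: X_1 = e^(-4t)(cos(4t)·(1,2) + sin(4t)·(1,1)), X_2 = e^(-4t)(sin(4t)·(1,2) - cos(4t)·(1,1)).
General solution: c_1X_1 + c_2X_2.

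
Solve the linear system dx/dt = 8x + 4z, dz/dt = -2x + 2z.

Coefficient matrix A = [[8, 4], [-2, 2]].
Characteristic polynomial det(A - λI) = λ^2 - 10λ + 24 = 0.
Eigenvalues λ = 6, 4.
For λ=6: (A-λI) row 1 is [2, 4], so an eigenvector is (-2, 1).
For λ=4: (A-λI) row 1 is [4, 4], so an eigenvector is (-1, 1).
General solution: C_1e^(6t)(-2,1) + C_2e^(4t)(-1,1).

x(t) = -2C_1e^(6t) - C_2e^(4t), z(t) = C_1e^(6t) + C_2e^(4t)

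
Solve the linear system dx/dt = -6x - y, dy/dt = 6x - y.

x(t) = -C_1e^(-4t) - C_2e^(-3t), y(t) = 2C_1e^(-4t) + 3C_2e^(-3t)

Coefficient matrix A = [[-6, -1], [6, -1]].
Characteristic polynomial det(A - λI) = λ^2 + 7λ + 12 = 0.
Eigenvalues λ = -4, -3.
For λ=-4: (A-λI) row 1 is [-2, -1], so an eigenvector is (-1, 2).
For λ=-3: (A-λI) row 1 is [-3, -1], so an eigenvector is (-1, 3).
General solution: C_1e^(-4t)(-1,2) + C_2e^(-3t)(-1,3).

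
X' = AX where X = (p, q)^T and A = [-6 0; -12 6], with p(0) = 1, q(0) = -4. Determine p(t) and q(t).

p(t) = e^(-6t), q(t) = -5e^(6t) + e^(-6t)

Coefficient matrix A = [[-6, 0], [-12, 6]].
Characteristic polynomial det(A - λI) = λ^2 - 36 = 0.
Eigenvalues λ = -6, 6.
For λ=-6: (A-λI) row 2 is [-12, 12], so an eigenvector is (1, 1).
For λ=6: (A-λI) row 1 is [-12, 0], so an eigenvector is (0, -1).
General solution: C_1e^(-6t)(1,1) + C_2e^(6t)(0,-1).
Applying p(0)=1, q(0)=-4 gives C_1=1, C_2=5.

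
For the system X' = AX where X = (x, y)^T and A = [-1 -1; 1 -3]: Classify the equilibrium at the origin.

A = [[-1,-1],[1,-3]]; det(A-λI) = λ^2 + 4λ + 4.
repeated λ = -2 with a single eigenvector.

stable improper node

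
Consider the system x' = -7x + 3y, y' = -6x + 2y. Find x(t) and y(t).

x(t) = -c_1e^(-t) + c_2e^(-4t), y(t) = -2c_1e^(-t) + c_2e^(-4t)

Coefficient matrix A = [[-7, 3], [-6, 2]].
Characteristic polynomial det(A - λI) = λ^2 + 5λ + 4 = 0.
Eigenvalues λ = -1, -4.
For λ=-1: (A-λI) row 1 is [-6, 3], so an eigenvector is (-1, -2).
For λ=-4: (A-λI) row 1 is [-3, 3], so an eigenvector is (1, 1).
General solution: c_1e^(-t)(-1,-2) + c_2e^(-4t)(1,1).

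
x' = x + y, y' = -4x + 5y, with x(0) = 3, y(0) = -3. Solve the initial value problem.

Coefficient matrix A = [[1, 1], [-4, 5]].
Characteristic polynomial det(A - λI) = λ^2 - 6λ + 9 = 0.
Single eigenvalue λ = 3 with algebraic multiplicity 2.
Eigenvector v = (-1,-2); generalized eigenvector w with (A-λI)w=v is (1,1).
General solution: e^(3t)[K_1·v + K_2·(t·v + w)].
Applying x(0)=3, y(0)=-3 gives K_1=6, K_2=9.

x(t) = -9te^(3t) + 3e^(3t), y(t) = -18te^(3t) - 3e^(3t)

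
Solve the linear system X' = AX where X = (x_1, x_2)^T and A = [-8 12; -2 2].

x_1(t) = 3K_1e^(-4t) + 2K_2e^(-2t), x_2(t) = K_1e^(-4t) + K_2e^(-2t)

Coefficient matrix A = [[-8, 12], [-2, 2]].
Characteristic polynomial det(A - λI) = λ^2 + 6λ + 8 = 0.
Eigenvalues λ = -4, -2.
For λ=-4: (A-λI) row 1 is [-4, 12], so an eigenvector is (3, 1).
For λ=-2: (A-λI) row 1 is [-6, 12], so an eigenvector is (2, 1).
General solution: K_1e^(-4t)(3,1) + K_2e^(-2t)(2,1).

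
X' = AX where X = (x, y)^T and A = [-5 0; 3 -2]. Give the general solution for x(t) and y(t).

Coefficient matrix A = [[-5, 0], [3, -2]].
Characteristic polynomial det(A - λI) = λ^2 + 7λ + 10 = 0.
Eigenvalues λ = -2, -5.
For λ=-2: (A-λI) row 1 is [-3, 0], so an eigenvector is (0, -1).
For λ=-5: (A-λI) row 2 is [3, 3], so an eigenvector is (-1, 1).
General solution: C_1e^(-2t)(0,-1) + C_2e^(-5t)(-1,1).

x(t) = -C_2e^(-5t), y(t) = -C_1e^(-2t) + C_2e^(-5t)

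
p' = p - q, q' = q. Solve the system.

Coefficient matrix A = [[1, -1], [0, 1]].
Characteristic polynomial det(A - λI) = λ^2 - 2λ + 1 = 0.
Single eigenvalue λ = 1 with algebraic multiplicity 2.
Eigenvector v = (1,0); generalized eigenvector w with (A-λI)w=v is (3,-1).
General solution: e^(t)[C_1·v + C_2·(t·v + w)].

p(t) = C_1e^(t) + C_2te^(t) + 3C_2e^(t), q(t) = -C_2e^(t)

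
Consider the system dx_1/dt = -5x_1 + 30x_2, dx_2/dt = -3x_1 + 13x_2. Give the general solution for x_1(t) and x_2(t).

x_1(t) = 3C_1e^(4t)sin(3t) - C_1e^(4t)cos(3t) - C_2e^(4t)sin(3t) - 3C_2e^(4t)cos(3t), x_2(t) = C_1e^(4t)sin(3t) - C_2e^(4t)cos(3t)

Coefficient matrix A = [[-5, 30], [-3, 13]].
Characteristic polynomial det(A - λI) = λ^2 - 8λ + 25 = 0.
Eigenvalues λ = 4 ± 3i (complex conjugate pair).
For λ=4+3i: an eigenvector is (-1,0) - i(3,1) = (-1 - 3i, 0 - i).
A real fundamental pair from Re and Im of e^((4+3i)t)v: X_1 = e^(4t)(cos(3t)·(-1,0) + sin(3t)·(3,1)), X_2 = e^(4t)(sin(3t)·(-1,0) - cos(3t)·(3,1)).
General solution: C_1X_1 + C_2X_2.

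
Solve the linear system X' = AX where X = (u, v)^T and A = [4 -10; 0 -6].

u(t) = -c_1e^(4t) + c_2e^(-6t), v(t) = c_2e^(-6t)

Coefficient matrix A = [[4, -10], [0, -6]].
Characteristic polynomial det(A - λI) = λ^2 + 2λ - 24 = 0.
Eigenvalues λ = 4, -6.
For λ=4: (A-λI) row 1 is [0, -10], so an eigenvector is (-1, 0).
For λ=-6: (A-λI) row 1 is [10, -10], so an eigenvector is (1, 1).
General solution: c_1e^(4t)(-1,0) + c_2e^(-6t)(1,1).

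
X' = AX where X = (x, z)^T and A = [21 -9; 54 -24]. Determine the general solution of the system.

x(t) = -K_1e^(-6t) - K_2e^(3t), z(t) = -3K_1e^(-6t) - 2K_2e^(3t)

Coefficient matrix A = [[21, -9], [54, -24]].
Characteristic polynomial det(A - λI) = λ^2 + 3λ - 18 = 0.
Eigenvalues λ = -6, 3.
For λ=-6: (A-λI) row 1 is [27, -9], so an eigenvector is (-1, -3).
For λ=3: (A-λI) row 1 is [18, -9], so an eigenvector is (-1, -2).
General solution: K_1e^(-6t)(-1,-3) + K_2e^(3t)(-1,-2).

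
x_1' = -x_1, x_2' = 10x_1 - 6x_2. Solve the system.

x_1(t) = -C_1e^(-t), x_2(t) = -2C_1e^(-t) + C_2e^(-6t)

Coefficient matrix A = [[-1, 0], [10, -6]].
Characteristic polynomial det(A - λI) = λ^2 + 7λ + 6 = 0.
Eigenvalues λ = -1, -6.
For λ=-1: (A-λI) row 2 is [10, -5], so an eigenvector is (-1, -2).
For λ=-6: (A-λI) row 1 is [5, 0], so an eigenvector is (0, 1).
General solution: C_1e^(-t)(-1,-2) + C_2e^(-6t)(0,1).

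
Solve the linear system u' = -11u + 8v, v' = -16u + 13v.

Coefficient matrix A = [[-11, 8], [-16, 13]].
Characteristic polynomial det(A - λI) = λ^2 - 2λ - 15 = 0.
Eigenvalues λ = 5, -3.
For λ=5: (A-λI) row 1 is [-16, 8], so an eigenvector is (1, 2).
For λ=-3: (A-λI) row 1 is [-8, 8], so an eigenvector is (-1, -1).
General solution: c_1e^(5t)(1,2) + c_2e^(-3t)(-1,-1).

u(t) = c_1e^(5t) - c_2e^(-3t), v(t) = 2c_1e^(5t) - c_2e^(-3t)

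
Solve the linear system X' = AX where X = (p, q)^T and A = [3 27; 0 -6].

Coefficient matrix A = [[3, 27], [0, -6]].
Characteristic polynomial det(A - λI) = λ^2 + 3λ - 18 = 0.
Eigenvalues λ = -6, 3.
For λ=-6: (A-λI) row 1 is [9, 27], so an eigenvector is (3, -1).
For λ=3: (A-λI) row 1 is [0, 27], so an eigenvector is (1, 0).
General solution: K_1e^(-6t)(3,-1) + K_2e^(3t)(1,0).

p(t) = 3K_1e^(-6t) + K_2e^(3t), q(t) = -K_1e^(-6t)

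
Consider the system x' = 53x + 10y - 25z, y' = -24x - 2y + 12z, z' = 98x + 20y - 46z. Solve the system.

x(t) = C_1e^(3t) - 2C_2e^(-2t) + 5C_3e^(4t), y(t) = C_2e^(-2t) - 2C_3e^(4t), z(t) = 2C_1e^(3t) - 4C_2e^(-2t) + 9C_3e^(4t)

Coefficient matrix A = [[53, 10, -25], [-24, -2, 12], [98, 20, -46]].
det(A - λI) = 0 gives eigenvalues λ = 3, -2, 4.
For λ=3: eigenvector (1,0,2).
For λ=-2: eigenvector (-2,1,-4).
For λ=4: eigenvector (5,-2,9).
General solution: C_1e^(3t)(1,0,2) + C_2e^(-2t)(-2,1,-4) + C_3e^(4t)(5,-2,9).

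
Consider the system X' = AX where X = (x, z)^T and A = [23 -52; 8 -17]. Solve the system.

Coefficient matrix A = [[23, -52], [8, -17]].
Characteristic polynomial det(A - λI) = λ^2 - 6λ + 25 = 0.
Eigenvalues λ = 3 ± 4i (complex conjugate pair).
For λ=3+4i: an eigenvector is (3,1) - i(2,1) = (3 - 2i, 1 - i).
A real fundamental pair from Re and Im of e^((3+4i)t)v: X_1 = e^(3t)(cos(4t)·(3,1) + sin(4t)·(2,1)), X_2 = e^(3t)(sin(4t)·(3,1) - cos(4t)·(2,1)).
General solution: c_1X_1 + c_2X_2.

x(t) = 2c_1e^(3t)sin(4t) + 3c_1e^(3t)cos(4t) + 3c_2e^(3t)sin(4t) - 2c_2e^(3t)cos(4t), z(t) = c_1e^(3t)sin(4t) + c_1e^(3t)cos(4t) + c_2e^(3t)sin(4t) - c_2e^(3t)cos(4t)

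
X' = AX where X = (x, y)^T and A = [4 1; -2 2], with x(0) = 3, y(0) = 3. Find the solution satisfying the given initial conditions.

x(t) = 6e^(3t)sin(t) + 3e^(3t)cos(t), y(t) = -9e^(3t)sin(t) + 3e^(3t)cos(t)

Coefficient matrix A = [[4, 1], [-2, 2]].
Characteristic polynomial det(A - λI) = λ^2 - 6λ + 10 = 0.
Eigenvalues λ = 3 ± i (complex conjugate pair).
For λ=3+i: an eigenvector is (0,-1) - i(-1,1) = (0 + i, -1 - i).
A real fundamental pair from Re and Im of e^((3+i)t)v: X_1 = e^(3t)(cos(t)·(0,-1) + sin(t)·(-1,1)), X_2 = e^(3t)(sin(t)·(0,-1) - cos(t)·(-1,1)).
General solution: C_1X_1 + C_2X_2.
Applying x(0)=3, y(0)=3 gives C_1=-6, C_2=3.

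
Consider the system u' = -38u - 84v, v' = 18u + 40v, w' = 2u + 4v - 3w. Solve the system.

u(t) = -2C_2e^(4t) + 7C_3e^(-2t), v(t) = C_2e^(4t) - 3C_3e^(-2t), w(t) = C_1e^(-3t) + 2C_3e^(-2t)

Coefficient matrix A = [[-38, -84, 0], [18, 40, 0], [2, 4, -3]].
det(A - λI) = 0 gives eigenvalues λ = -3, 4, -2.
For λ=-3: eigenvector (0,0,1).
For λ=4: eigenvector (-2,1,0).
For λ=-2: eigenvector (7,-3,2).
General solution: C_1e^(-3t)(0,0,1) + C_2e^(4t)(-2,1,0) + C_3e^(-2t)(7,-3,2).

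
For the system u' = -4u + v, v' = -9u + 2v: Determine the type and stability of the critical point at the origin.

A = [[-4,1],[-9,2]]; det(A-λI) = λ^2 + 2λ + 1.
repeated λ = -1 with a single eigenvector.

stable improper node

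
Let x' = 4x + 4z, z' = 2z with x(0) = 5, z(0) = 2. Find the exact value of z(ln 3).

18

A = [[4,4],[0,2]]; eigenvalues λ = 2, 4.
Eigenvectors: (2,-1) for λ=2, (-1,0) for λ=4.
From the initial condition, c_1 = -2, c_2 = -9.
z(ln 3) = (-2)(3^2)(-1) + (-9)(3^4)(0) = 18.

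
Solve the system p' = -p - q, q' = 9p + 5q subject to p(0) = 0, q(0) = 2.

Coefficient matrix A = [[-1, -1], [9, 5]].
Characteristic polynomial det(A - λI) = λ^2 - 4λ + 4 = 0.
Single eigenvalue λ = 2 with algebraic multiplicity 2.
Eigenvector v = (-1,3); generalized eigenvector w with (A-λI)w=v is (0,1).
General solution: e^(2t)[c_1·v + c_2·(t·v + w)].
Applying p(0)=0, q(0)=2 gives c_1=0, c_2=2.

p(t) = -2te^(2t), q(t) = 6te^(2t) + 2e^(2t)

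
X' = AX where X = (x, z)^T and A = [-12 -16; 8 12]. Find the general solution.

Coefficient matrix A = [[-12, -16], [8, 12]].
Characteristic polynomial det(A - λI) = λ^2 - 16 = 0.
Eigenvalues λ = -4, 4.
For λ=-4: (A-λI) row 1 is [-8, -16], so an eigenvector is (-2, 1).
For λ=4: (A-λI) row 1 is [-16, -16], so an eigenvector is (-1, 1).
General solution: c_1e^(-4t)(-2,1) + c_2e^(4t)(-1,1).

x(t) = -2c_1e^(-4t) - c_2e^(4t), z(t) = c_1e^(-4t) + c_2e^(4t)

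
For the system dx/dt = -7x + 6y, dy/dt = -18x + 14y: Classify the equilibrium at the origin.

unstable node

A = [[-7,6],[-18,14]]; det(A-λI) = λ^2 - 7λ + 10.
λ = 2, 5: both positive.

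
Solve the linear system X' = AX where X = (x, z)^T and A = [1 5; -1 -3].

Coefficient matrix A = [[1, 5], [-1, -3]].
Characteristic polynomial det(A - λI) = λ^2 + 2λ + 2 = 0.
Eigenvalues λ = -1 ± i (complex conjugate pair).
For λ=-1+i: an eigenvector is (1,0) - i(2,-1) = (1 - 2i, 0 + i).
A real fundamental pair from Re and Im of e^((-1+i)t)v: X_1 = e^(-t)(cos(t)·(1,0) + sin(t)·(2,-1)), X_2 = e^(-t)(sin(t)·(1,0) - cos(t)·(2,-1)).
General solution: C_1X_1 + C_2X_2.

x(t) = 2C_1e^(-t)sin(t) + C_1e^(-t)cos(t) + C_2e^(-t)sin(t) - 2C_2e^(-t)cos(t), z(t) = -C_1e^(-t)sin(t) + C_2e^(-t)cos(t)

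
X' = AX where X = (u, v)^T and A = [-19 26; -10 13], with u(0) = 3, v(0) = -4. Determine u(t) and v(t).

u(t) = -76e^(-3t)sin(2t) + 3e^(-3t)cos(2t), v(t) = -47e^(-3t)sin(2t) - 4e^(-3t)cos(2t)

Coefficient matrix A = [[-19, 26], [-10, 13]].
Characteristic polynomial det(A - λI) = λ^2 + 6λ + 13 = 0.
Eigenvalues λ = -3 ± 2i (complex conjugate pair).
For λ=-3+2i: an eigenvector is (-2,-1) - i(3,2) = (-2 - 3i, -1 - 2i).
A real fundamental pair from Re and Im of e^((-3+2i)t)v: X_1 = e^(-3t)(cos(2t)·(-2,-1) + sin(2t)·(3,2)), X_2 = e^(-3t)(sin(2t)·(-2,-1) - cos(2t)·(3,2)).
General solution: C_1X_1 + C_2X_2.
Applying u(0)=3, v(0)=-4 gives C_1=-18, C_2=11.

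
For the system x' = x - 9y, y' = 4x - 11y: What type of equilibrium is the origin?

stable improper node

A = [[1,-9],[4,-11]]; det(A-λI) = λ^2 + 10λ + 25.
repeated λ = -5 with a single eigenvector.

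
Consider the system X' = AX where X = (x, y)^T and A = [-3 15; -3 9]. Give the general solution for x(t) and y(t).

x(t) = -2c_1e^(3t)sin(3t) + c_1e^(3t)cos(3t) + c_2e^(3t)sin(3t) + 2c_2e^(3t)cos(3t), y(t) = -c_1e^(3t)sin(3t) + c_2e^(3t)cos(3t)

Coefficient matrix A = [[-3, 15], [-3, 9]].
Characteristic polynomial det(A - λI) = λ^2 - 6λ + 18 = 0.
Eigenvalues λ = 3 ± 3i (complex conjugate pair).
For λ=3+3i: an eigenvector is (1,0) - i(-2,-1) = (1 + 2i, 0 + i).
A real fundamental pair from Re and Im of e^((3+3i)t)v: X_1 = e^(3t)(cos(3t)·(1,0) + sin(3t)·(-2,-1)), X_2 = e^(3t)(sin(3t)·(1,0) - cos(3t)·(-2,-1)).
General solution: c_1X_1 + c_2X_2.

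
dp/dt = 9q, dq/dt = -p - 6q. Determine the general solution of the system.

p(t) = -3C_1e^(-3t) - 3C_2te^(-3t) - C_2e^(-3t), q(t) = C_1e^(-3t) + C_2te^(-3t)

Coefficient matrix A = [[0, 9], [-1, -6]].
Characteristic polynomial det(A - λI) = λ^2 + 6λ + 9 = 0.
Single eigenvalue λ = -3 with algebraic multiplicity 2.
Eigenvector v = (-3,1); generalized eigenvector w with (A-λI)w=v is (-1,0).
General solution: e^(-3t)[C_1·v + C_2·(t·v + w)].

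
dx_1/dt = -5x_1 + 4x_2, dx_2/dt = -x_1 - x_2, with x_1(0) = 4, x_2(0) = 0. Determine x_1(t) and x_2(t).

Coefficient matrix A = [[-5, 4], [-1, -1]].
Characteristic polynomial det(A - λI) = λ^2 + 6λ + 9 = 0.
Single eigenvalue λ = -3 with algebraic multiplicity 2.
Eigenvector v = (2,1); generalized eigenvector w with (A-λI)w=v is (3,2).
General solution: e^(-3t)[K_1·v + K_2·(t·v + w)].
Applying x_1(0)=4, x_2(0)=0 gives K_1=8, K_2=-4.

x_1(t) = -8te^(-3t) + 4e^(-3t), x_2(t) = -4te^(-3t)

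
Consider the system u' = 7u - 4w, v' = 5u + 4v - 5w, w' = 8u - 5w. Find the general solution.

u(t) = -C_1e^(-t) + C_3e^(3t), v(t) = -C_1e^(-t) + C_2e^(4t), w(t) = -2C_1e^(-t) + C_3e^(3t)

Coefficient matrix A = [[7, 0, -4], [5, 4, -5], [8, 0, -5]].
det(A - λI) = 0 gives eigenvalues λ = -1, 4, 3.
For λ=-1: eigenvector (-1,-1,-2).
For λ=4: eigenvector (0,1,0).
For λ=3: eigenvector (1,0,1).
General solution: C_1e^(-t)(-1,-1,-2) + C_2e^(4t)(0,1,0) + C_3e^(3t)(1,0,1).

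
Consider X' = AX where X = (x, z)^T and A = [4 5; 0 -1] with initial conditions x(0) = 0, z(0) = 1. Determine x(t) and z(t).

x(t) = e^(4t) - e^(-t), z(t) = e^(-t)

Coefficient matrix A = [[4, 5], [0, -1]].
Characteristic polynomial det(A - λI) = λ^2 - 3λ - 4 = 0.
Eigenvalues λ = -1, 4.
For λ=-1: (A-λI) row 1 is [5, 5], so an eigenvector is (1, -1).
For λ=4: (A-λI) row 1 is [0, 5], so an eigenvector is (-1, 0).
General solution: c_1e^(-t)(1,-1) + c_2e^(4t)(-1,0).
Applying x(0)=0, z(0)=1 gives c_1=-1, c_2=-1.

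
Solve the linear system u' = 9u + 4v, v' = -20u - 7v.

Coefficient matrix A = [[9, 4], [-20, -7]].
Characteristic polynomial det(A - λI) = λ^2 - 2λ + 17 = 0.
Eigenvalues λ = 1 ± 4i (complex conjugate pair).
For λ=1+4i: an eigenvector is (-1,2) - i(0,1) = (-1, 2 - i).
A real fundamental pair from Re and Im of e^((1+4i)t)v: X_1 = e^(t)(cos(4t)·(-1,2) + sin(4t)·(0,1)), X_2 = e^(t)(sin(4t)·(-1,2) - cos(4t)·(0,1)).
General solution: c_1X_1 + c_2X_2.

u(t) = -c_1e^(t)cos(4t) - c_2e^(t)sin(4t), v(t) = c_1e^(t)sin(4t) + 2c_1e^(t)cos(4t) + 2c_2e^(t)sin(4t) - c_2e^(t)cos(4t)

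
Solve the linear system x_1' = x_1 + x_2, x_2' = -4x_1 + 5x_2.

Coefficient matrix A = [[1, 1], [-4, 5]].
Characteristic polynomial det(A - λI) = λ^2 - 6λ + 9 = 0.
Single eigenvalue λ = 3 with algebraic multiplicity 2.
Eigenvector v = (1,2); generalized eigenvector w with (A-λI)w=v is (-1,-1).
General solution: e^(3t)[K_1·v + K_2·(t·v + w)].

x_1(t) = K_1e^(3t) + K_2te^(3t) - K_2e^(3t), x_2(t) = 2K_1e^(3t) + 2K_2te^(3t) - K_2e^(3t)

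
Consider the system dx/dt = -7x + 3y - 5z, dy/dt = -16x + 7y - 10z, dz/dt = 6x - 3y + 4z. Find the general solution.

Coefficient matrix A = [[-7, 3, -5], [-16, 7, -10], [6, -3, 4]].
det(A - λI) = 0 gives eigenvalues λ = 4, 1, -1.
For λ=4: eigenvector (-1,-2,1).
For λ=1: eigenvector (-1,-1,1).
For λ=-1: eigenvector (1,2,0).
General solution: K_1e^(4t)(-1,-2,1) + K_2e^(t)(-1,-1,1) + K_3e^(-t)(1,2,0).

x(t) = -K_1e^(4t) - K_2e^(t) + K_3e^(-t), y(t) = -2K_1e^(4t) - K_2e^(t) + 2K_3e^(-t), z(t) = K_1e^(4t) + K_2e^(t)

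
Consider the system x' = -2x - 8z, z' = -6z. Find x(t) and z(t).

Coefficient matrix A = [[-2, -8], [0, -6]].
Characteristic polynomial det(A - λI) = λ^2 + 8λ + 12 = 0.
Eigenvalues λ = -6, -2.
For λ=-6: (A-λI) row 1 is [4, -8], so an eigenvector is (-2, -1).
For λ=-2: (A-λI) row 1 is [0, -8], so an eigenvector is (-1, 0).
General solution: K_1e^(-6t)(-2,-1) + K_2e^(-2t)(-1,0).

x(t) = -2K_1e^(-6t) - K_2e^(-2t), z(t) = -K_1e^(-6t)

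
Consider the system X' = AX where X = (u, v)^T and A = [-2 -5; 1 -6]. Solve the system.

Coefficient matrix A = [[-2, -5], [1, -6]].
Characteristic polynomial det(A - λI) = λ^2 + 8λ + 17 = 0.
Eigenvalues λ = -4 ± i (complex conjugate pair).
For λ=-4+i: an eigenvector is (1,0) - i(2,1) = (1 - 2i, 0 - i).
A real fundamental pair from Re and Im of e^((-4+i)t)v: X_1 = e^(-4t)(cos(t)·(1,0) + sin(t)·(2,1)), X_2 = e^(-4t)(sin(t)·(1,0) - cos(t)·(2,1)).
General solution: K_1X_1 + K_2X_2.

u(t) = 2K_1e^(-4t)sin(t) + K_1e^(-4t)cos(t) + K_2e^(-4t)sin(t) - 2K_2e^(-4t)cos(t), v(t) = K_1e^(-4t)sin(t) - K_2e^(-4t)cos(t)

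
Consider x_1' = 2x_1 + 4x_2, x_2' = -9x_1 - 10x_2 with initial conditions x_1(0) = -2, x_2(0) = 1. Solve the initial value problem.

x_1(t) = -8te^(-4t) - 2e^(-4t), x_2(t) = 12te^(-4t) + e^(-4t)

Coefficient matrix A = [[2, 4], [-9, -10]].
Characteristic polynomial det(A - λI) = λ^2 + 8λ + 16 = 0.
Single eigenvalue λ = -4 with algebraic multiplicity 2.
Eigenvector v = (-2,3); generalized eigenvector w with (A-λI)w=v is (1,-2).
General solution: e^(-4t)[C_1·v + C_2·(t·v + w)].
Applying x_1(0)=-2, x_2(0)=1 gives C_1=3, C_2=4.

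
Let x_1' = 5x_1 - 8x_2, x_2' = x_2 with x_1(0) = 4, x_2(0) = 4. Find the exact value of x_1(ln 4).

-4064

A = [[5,-8],[0,1]]; eigenvalues λ = 1, 5.
Eigenvectors: (-2,-1) for λ=1, (1,0) for λ=5.
From the initial condition, c_1 = -4, c_2 = -4.
x_1(ln 4) = (-4)(4^1)(-2) + (-4)(4^5)(1) = -4064.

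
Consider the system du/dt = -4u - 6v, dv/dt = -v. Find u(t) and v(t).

Coefficient matrix A = [[-4, -6], [0, -1]].
Characteristic polynomial det(A - λI) = λ^2 + 5λ + 4 = 0.
Eigenvalues λ = -4, -1.
For λ=-4: (A-λI) row 1 is [0, -6], so an eigenvector is (1, 0).
For λ=-1: (A-λI) row 1 is [-3, -6], so an eigenvector is (2, -1).
General solution: K_1e^(-4t)(1,0) + K_2e^(-t)(2,-1).

u(t) = K_1e^(-4t) + 2K_2e^(-t), v(t) = -K_2e^(-t)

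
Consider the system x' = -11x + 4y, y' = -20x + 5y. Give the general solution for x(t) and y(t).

Coefficient matrix A = [[-11, 4], [-20, 5]].
Characteristic polynomial det(A - λI) = λ^2 + 6λ + 25 = 0.
Eigenvalues λ = -3 ± 4i (complex conjugate pair).
For λ=-3+4i: an eigenvector is (1,2) - i(0,-1) = (1, 2 + i).
A real fundamental pair from Re and Im of e^((-3+4i)t)v: X_1 = e^(-3t)(cos(4t)·(1,2) + sin(4t)·(0,-1)), X_2 = e^(-3t)(sin(4t)·(1,2) - cos(4t)·(0,-1)).
General solution: K_1X_1 + K_2X_2.

x(t) = K_1e^(-3t)cos(4t) + K_2e^(-3t)sin(4t), y(t) = -K_1e^(-3t)sin(4t) + 2K_1e^(-3t)cos(4t) + 2K_2e^(-3t)sin(4t) + K_2e^(-3t)cos(4t)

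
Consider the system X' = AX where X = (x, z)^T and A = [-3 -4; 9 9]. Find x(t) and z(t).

Coefficient matrix A = [[-3, -4], [9, 9]].
Characteristic polynomial det(A - λI) = λ^2 - 6λ + 9 = 0.
Single eigenvalue λ = 3 with algebraic multiplicity 2.
Eigenvector v = (-2,3); generalized eigenvector w with (A-λI)w=v is (1,-1).
General solution: e^(3t)[c_1·v + c_2·(t·v + w)].

x(t) = -2c_1e^(3t) - 2c_2te^(3t) + c_2e^(3t), z(t) = 3c_1e^(3t) + 3c_2te^(3t) - c_2e^(3t)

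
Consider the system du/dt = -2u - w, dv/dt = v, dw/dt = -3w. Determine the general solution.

u(t) = c_1e^(-3t) - c_2e^(-2t), v(t) = c_3e^(t), w(t) = c_1e^(-3t)

Coefficient matrix A = [[-2, 0, -1], [0, 1, 0], [0, 0, -3]].
det(A - λI) = 0 gives eigenvalues λ = -3, -2, 1.
For λ=-3: eigenvector (1,0,1).
For λ=-2: eigenvector (-1,0,0).
For λ=1: eigenvector (0,1,0).
General solution: c_1e^(-3t)(1,0,1) + c_2e^(-2t)(-1,0,0) + c_3e^(t)(0,1,0).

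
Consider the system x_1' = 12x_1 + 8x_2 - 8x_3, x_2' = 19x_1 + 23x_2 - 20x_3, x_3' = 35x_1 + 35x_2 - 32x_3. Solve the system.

Coefficient matrix A = [[12, 8, -8], [19, 23, -20], [35, 35, -32]].
det(A - λI) = 0 gives eigenvalues λ = 4, 3, -4.
For λ=4: eigenvector (1,-1,0).
For λ=3: eigenvector (0,1,1).
For λ=-4: eigenvector (1,3,5).
General solution: c_1e^(4t)(1,-1,0) + c_2e^(3t)(0,1,1) + c_3e^(-4t)(1,3,5).

x_1(t) = c_1e^(4t) + c_3e^(-4t), x_2(t) = -c_1e^(4t) + c_2e^(3t) + 3c_3e^(-4t), x_3(t) = c_2e^(3t) + 5c_3e^(-4t)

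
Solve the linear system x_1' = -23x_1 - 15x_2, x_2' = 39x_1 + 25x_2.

x_1(t) = -2c_1e^(t)sin(3t) - c_1e^(t)cos(3t) - c_2e^(t)sin(3t) + 2c_2e^(t)cos(3t), x_2(t) = 3c_1e^(t)sin(3t) + 2c_1e^(t)cos(3t) + 2c_2e^(t)sin(3t) - 3c_2e^(t)cos(3t)

Coefficient matrix A = [[-23, -15], [39, 25]].
Characteristic polynomial det(A - λI) = λ^2 - 2λ + 10 = 0.
Eigenvalues λ = 1 ± 3i (complex conjugate pair).
For λ=1+3i: an eigenvector is (-1,2) - i(-2,3) = (-1 + 2i, 2 - 3i).
A real fundamental pair from Re and Im of e^((1+3i)t)v: X_1 = e^(t)(cos(3t)·(-1,2) + sin(3t)·(-2,3)), X_2 = e^(t)(sin(3t)·(-1,2) - cos(3t)·(-2,3)).
General solution: c_1X_1 + c_2X_2.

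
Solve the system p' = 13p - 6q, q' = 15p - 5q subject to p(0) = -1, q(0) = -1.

p(t) = -e^(4t)sin(3t) - e^(4t)cos(3t), q(t) = -2e^(4t)sin(3t) - e^(4t)cos(3t)

Coefficient matrix A = [[13, -6], [15, -5]].
Characteristic polynomial det(A - λI) = λ^2 - 8λ + 25 = 0.
Eigenvalues λ = 4 ± 3i (complex conjugate pair).
For λ=4+3i: an eigenvector is (1,2) - i(-1,-1) = (1 + i, 2 + i).
A real fundamental pair from Re and Im of e^((4+3i)t)v: X_1 = e^(4t)(cos(3t)·(1,2) + sin(3t)·(-1,-1)), X_2 = e^(4t)(sin(3t)·(1,2) - cos(3t)·(-1,-1)).
General solution: C_1X_1 + C_2X_2.
Applying p(0)=-1, q(0)=-1 gives C_1=0, C_2=-1.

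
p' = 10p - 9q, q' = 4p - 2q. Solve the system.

p(t) = -3K_1e^(4t) - 3K_2te^(4t) + K_2e^(4t), q(t) = -2K_1e^(4t) - 2K_2te^(4t) + K_2e^(4t)

Coefficient matrix A = [[10, -9], [4, -2]].
Characteristic polynomial det(A - λI) = λ^2 - 8λ + 16 = 0.
Single eigenvalue λ = 4 with algebraic multiplicity 2.
Eigenvector v = (-3,-2); generalized eigenvector w with (A-λI)w=v is (1,1).
General solution: e^(4t)[K_1·v + K_2·(t·v + w)].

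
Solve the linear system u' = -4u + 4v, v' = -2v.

u(t) = -2c_1e^(-2t) + c_2e^(-4t), v(t) = -c_1e^(-2t)

Coefficient matrix A = [[-4, 4], [0, -2]].
Characteristic polynomial det(A - λI) = λ^2 + 6λ + 8 = 0.
Eigenvalues λ = -2, -4.
For λ=-2: (A-λI) row 1 is [-2, 4], so an eigenvector is (-2, -1).
For λ=-4: (A-λI) row 1 is [0, 4], so an eigenvector is (1, 0).
General solution: c_1e^(-2t)(-2,-1) + c_2e^(-4t)(1,0).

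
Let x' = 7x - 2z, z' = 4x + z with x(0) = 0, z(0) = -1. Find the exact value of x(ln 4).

A = [[7,-2],[4,1]]; eigenvalues λ = 5, 3.
Eigenvectors: (1,1) for λ=5, (1,2) for λ=3.
From the initial condition, c_1 = 1, c_2 = -1.
x(ln 4) = (1)(4^5)(1) + (-1)(4^3)(1) = 960.

960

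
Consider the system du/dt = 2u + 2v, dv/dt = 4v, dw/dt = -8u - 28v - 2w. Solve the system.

u(t) = C_1e^(4t) + C_2e^(2t), v(t) = C_1e^(4t), w(t) = -6C_1e^(4t) - 2C_2e^(2t) + C_3e^(-2t)

Coefficient matrix A = [[2, 2, 0], [0, 4, 0], [-8, -28, -2]].
det(A - λI) = 0 gives eigenvalues λ = 4, 2, -2.
For λ=4: eigenvector (1,1,-6).
For λ=2: eigenvector (1,0,-2).
For λ=-2: eigenvector (0,0,1).
General solution: C_1e^(4t)(1,1,-6) + C_2e^(2t)(1,0,-2) + C_3e^(-2t)(0,0,1).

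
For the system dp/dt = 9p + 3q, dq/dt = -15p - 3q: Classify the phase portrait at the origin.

A = [[9,3],[-15,-3]]; det(A-λI) = λ^2 - 6λ + 18.
λ = 3 ± 3i: positive real part.

unstable spiral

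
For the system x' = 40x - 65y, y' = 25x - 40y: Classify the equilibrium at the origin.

A = [[40,-65],[25,-40]]; det(A-λI) = λ^2 + 25.
λ = 0 ± 5i: zero real part.

center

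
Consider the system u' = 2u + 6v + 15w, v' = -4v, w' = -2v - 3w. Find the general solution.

Coefficient matrix A = [[2, 6, 15], [0, -4, 0], [0, -2, -3]].
det(A - λI) = 0 gives eigenvalues λ = 2, -4, -3.
For λ=2: eigenvector (1,0,0).
For λ=-4: eigenvector (-6,1,2).
For λ=-3: eigenvector (-3,0,1).
General solution: c_1e^(2t)(1,0,0) + c_2e^(-4t)(-6,1,2) + c_3e^(-3t)(-3,0,1).

u(t) = c_1e^(2t) - 6c_2e^(-4t) - 3c_3e^(-3t), v(t) = c_2e^(-4t), w(t) = 2c_2e^(-4t) + c_3e^(-3t)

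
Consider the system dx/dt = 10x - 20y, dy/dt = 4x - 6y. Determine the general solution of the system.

x(t) = -2K_1e^(2t)sin(4t) - K_1e^(2t)cos(4t) - K_2e^(2t)sin(4t) + 2K_2e^(2t)cos(4t), y(t) = -K_1e^(2t)sin(4t) + K_2e^(2t)cos(4t)

Coefficient matrix A = [[10, -20], [4, -6]].
Characteristic polynomial det(A - λI) = λ^2 - 4λ + 20 = 0.
Eigenvalues λ = 2 ± 4i (complex conjugate pair).
For λ=2+4i: an eigenvector is (-1,0) - i(-2,-1) = (-1 + 2i, 0 + i).
A real fundamental pair from Re and Im of e^((2+4i)t)v: X_1 = e^(2t)(cos(4t)·(-1,0) + sin(4t)·(-2,-1)), X_2 = e^(2t)(sin(4t)·(-1,0) - cos(4t)·(-2,-1)).
General solution: K_1X_1 + K_2X_2.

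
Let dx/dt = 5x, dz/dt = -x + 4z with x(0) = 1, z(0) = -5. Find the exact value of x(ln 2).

32

A = [[5,0],[-1,4]]; eigenvalues λ = 5, 4.
Eigenvectors: (-1,1) for λ=5, (0,1) for λ=4.
From the initial condition, c_1 = -1, c_2 = -4.
x(ln 2) = (-1)(2^5)(-1) + (-4)(2^4)(0) = 32.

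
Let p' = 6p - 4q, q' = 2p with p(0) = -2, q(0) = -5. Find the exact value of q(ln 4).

640

A = [[6,-4],[2,0]]; eigenvalues λ = 2, 4.
Eigenvectors: (1,1) for λ=2, (2,1) for λ=4.
From the initial condition, c_1 = -8, c_2 = 3.
q(ln 4) = (-8)(4^2)(1) + (3)(4^4)(1) = 640.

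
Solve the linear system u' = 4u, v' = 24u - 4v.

u(t) = -K_1e^(4t), v(t) = -3K_1e^(4t) + K_2e^(-4t)

Coefficient matrix A = [[4, 0], [24, -4]].
Characteristic polynomial det(A - λI) = λ^2 - 16 = 0.
Eigenvalues λ = 4, -4.
For λ=4: (A-λI) row 2 is [24, -8], so an eigenvector is (-1, -3).
For λ=-4: (A-λI) row 1 is [8, 0], so an eigenvector is (0, 1).
General solution: K_1e^(4t)(-1,-3) + K_2e^(-4t)(0,1).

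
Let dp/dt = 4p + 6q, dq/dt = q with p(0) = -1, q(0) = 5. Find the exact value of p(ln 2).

A = [[4,6],[0,1]]; eigenvalues λ = 4, 1.
Eigenvectors: (-1,0) for λ=4, (2,-1) for λ=1.
From the initial condition, c_1 = -9, c_2 = -5.
p(ln 2) = (-9)(2^4)(-1) + (-5)(2^1)(2) = 124.

124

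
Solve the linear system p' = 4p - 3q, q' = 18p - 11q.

Coefficient matrix A = [[4, -3], [18, -11]].
Characteristic polynomial det(A - λI) = λ^2 + 7λ + 10 = 0.
Eigenvalues λ = -5, -2.
For λ=-5: (A-λI) row 1 is [9, -3], so an eigenvector is (-1, -3).
For λ=-2: (A-λI) row 1 is [6, -3], so an eigenvector is (1, 2).
General solution: c_1e^(-5t)(-1,-3) + c_2e^(-2t)(1,2).

p(t) = -c_1e^(-5t) + c_2e^(-2t), q(t) = -3c_1e^(-5t) + 2c_2e^(-2t)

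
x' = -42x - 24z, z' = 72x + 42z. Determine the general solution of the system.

Coefficient matrix A = [[-42, -24], [72, 42]].
Characteristic polynomial det(A - λI) = λ^2 - 36 = 0.
Eigenvalues λ = -6, 6.
For λ=-6: (A-λI) row 1 is [-36, -24], so an eigenvector is (2, -3).
For λ=6: (A-λI) row 1 is [-48, -24], so an eigenvector is (-1, 2).
General solution: K_1e^(-6t)(2,-3) + K_2e^(6t)(-1,2).

x(t) = 2K_1e^(-6t) - K_2e^(6t), z(t) = -3K_1e^(-6t) + 2K_2e^(6t)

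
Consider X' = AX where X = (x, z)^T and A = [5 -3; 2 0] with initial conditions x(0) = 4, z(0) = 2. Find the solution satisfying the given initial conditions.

Coefficient matrix A = [[5, -3], [2, 0]].
Characteristic polynomial det(A - λI) = λ^2 - 5λ + 6 = 0.
Eigenvalues λ = 3, 2.
For λ=3: (A-λI) row 1 is [2, -3], so an eigenvector is (3, 2).
For λ=2: (A-λI) row 1 is [3, -3], so an eigenvector is (1, 1).
General solution: K_1e^(3t)(3,2) + K_2e^(2t)(1,1).
Applying x(0)=4, z(0)=2 gives K_1=2, K_2=-2.

x(t) = 6e^(3t) - 2e^(2t), z(t) = 4e^(3t) - 2e^(2t)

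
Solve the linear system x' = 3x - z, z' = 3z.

x(t) = c_1e^(3t) + c_2te^(3t) + c_2e^(3t), z(t) = -c_2e^(3t)

Coefficient matrix A = [[3, -1], [0, 3]].
Characteristic polynomial det(A - λI) = λ^2 - 6λ + 9 = 0.
Single eigenvalue λ = 3 with algebraic multiplicity 2.
Eigenvector v = (1,0); generalized eigenvector w with (A-λI)w=v is (1,-1).
General solution: e^(3t)[c_1·v + c_2·(t·v + w)].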